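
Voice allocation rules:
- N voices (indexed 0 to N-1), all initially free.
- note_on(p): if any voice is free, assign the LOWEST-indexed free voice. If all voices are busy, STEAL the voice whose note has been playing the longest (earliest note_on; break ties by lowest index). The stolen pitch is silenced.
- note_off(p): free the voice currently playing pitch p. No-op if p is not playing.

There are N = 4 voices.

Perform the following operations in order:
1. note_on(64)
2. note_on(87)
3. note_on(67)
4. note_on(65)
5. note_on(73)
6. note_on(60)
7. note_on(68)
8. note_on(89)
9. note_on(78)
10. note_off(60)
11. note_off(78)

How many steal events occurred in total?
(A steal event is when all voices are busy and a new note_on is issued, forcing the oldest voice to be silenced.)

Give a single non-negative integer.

Answer: 5

Derivation:
Op 1: note_on(64): voice 0 is free -> assigned | voices=[64 - - -]
Op 2: note_on(87): voice 1 is free -> assigned | voices=[64 87 - -]
Op 3: note_on(67): voice 2 is free -> assigned | voices=[64 87 67 -]
Op 4: note_on(65): voice 3 is free -> assigned | voices=[64 87 67 65]
Op 5: note_on(73): all voices busy, STEAL voice 0 (pitch 64, oldest) -> assign | voices=[73 87 67 65]
Op 6: note_on(60): all voices busy, STEAL voice 1 (pitch 87, oldest) -> assign | voices=[73 60 67 65]
Op 7: note_on(68): all voices busy, STEAL voice 2 (pitch 67, oldest) -> assign | voices=[73 60 68 65]
Op 8: note_on(89): all voices busy, STEAL voice 3 (pitch 65, oldest) -> assign | voices=[73 60 68 89]
Op 9: note_on(78): all voices busy, STEAL voice 0 (pitch 73, oldest) -> assign | voices=[78 60 68 89]
Op 10: note_off(60): free voice 1 | voices=[78 - 68 89]
Op 11: note_off(78): free voice 0 | voices=[- - 68 89]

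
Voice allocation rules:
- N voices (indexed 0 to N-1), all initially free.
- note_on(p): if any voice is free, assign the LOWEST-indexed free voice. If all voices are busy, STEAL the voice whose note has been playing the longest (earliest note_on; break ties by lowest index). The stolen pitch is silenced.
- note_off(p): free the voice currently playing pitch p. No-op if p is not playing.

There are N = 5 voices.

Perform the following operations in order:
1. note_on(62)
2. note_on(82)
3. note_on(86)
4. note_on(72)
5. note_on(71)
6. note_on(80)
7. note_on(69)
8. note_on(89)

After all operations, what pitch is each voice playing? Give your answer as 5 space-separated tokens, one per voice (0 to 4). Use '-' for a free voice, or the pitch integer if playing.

Answer: 80 69 89 72 71

Derivation:
Op 1: note_on(62): voice 0 is free -> assigned | voices=[62 - - - -]
Op 2: note_on(82): voice 1 is free -> assigned | voices=[62 82 - - -]
Op 3: note_on(86): voice 2 is free -> assigned | voices=[62 82 86 - -]
Op 4: note_on(72): voice 3 is free -> assigned | voices=[62 82 86 72 -]
Op 5: note_on(71): voice 4 is free -> assigned | voices=[62 82 86 72 71]
Op 6: note_on(80): all voices busy, STEAL voice 0 (pitch 62, oldest) -> assign | voices=[80 82 86 72 71]
Op 7: note_on(69): all voices busy, STEAL voice 1 (pitch 82, oldest) -> assign | voices=[80 69 86 72 71]
Op 8: note_on(89): all voices busy, STEAL voice 2 (pitch 86, oldest) -> assign | voices=[80 69 89 72 71]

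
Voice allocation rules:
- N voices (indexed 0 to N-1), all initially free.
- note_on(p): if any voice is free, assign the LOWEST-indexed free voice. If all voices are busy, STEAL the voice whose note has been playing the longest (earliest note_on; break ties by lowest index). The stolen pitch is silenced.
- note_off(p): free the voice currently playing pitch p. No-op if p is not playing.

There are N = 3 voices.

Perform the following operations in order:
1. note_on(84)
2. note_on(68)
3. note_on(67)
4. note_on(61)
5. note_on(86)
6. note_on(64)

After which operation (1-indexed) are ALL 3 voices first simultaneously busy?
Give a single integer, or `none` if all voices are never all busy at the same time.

Op 1: note_on(84): voice 0 is free -> assigned | voices=[84 - -]
Op 2: note_on(68): voice 1 is free -> assigned | voices=[84 68 -]
Op 3: note_on(67): voice 2 is free -> assigned | voices=[84 68 67]
Op 4: note_on(61): all voices busy, STEAL voice 0 (pitch 84, oldest) -> assign | voices=[61 68 67]
Op 5: note_on(86): all voices busy, STEAL voice 1 (pitch 68, oldest) -> assign | voices=[61 86 67]
Op 6: note_on(64): all voices busy, STEAL voice 2 (pitch 67, oldest) -> assign | voices=[61 86 64]

Answer: 3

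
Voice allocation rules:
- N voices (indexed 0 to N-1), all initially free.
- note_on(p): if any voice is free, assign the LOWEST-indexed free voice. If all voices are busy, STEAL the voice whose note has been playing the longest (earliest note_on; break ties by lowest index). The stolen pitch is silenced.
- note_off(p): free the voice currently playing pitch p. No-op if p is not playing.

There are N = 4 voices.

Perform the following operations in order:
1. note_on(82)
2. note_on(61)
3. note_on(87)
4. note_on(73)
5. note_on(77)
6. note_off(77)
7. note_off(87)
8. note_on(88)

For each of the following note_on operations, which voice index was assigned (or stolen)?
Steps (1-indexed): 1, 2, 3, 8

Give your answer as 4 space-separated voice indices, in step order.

Op 1: note_on(82): voice 0 is free -> assigned | voices=[82 - - -]
Op 2: note_on(61): voice 1 is free -> assigned | voices=[82 61 - -]
Op 3: note_on(87): voice 2 is free -> assigned | voices=[82 61 87 -]
Op 4: note_on(73): voice 3 is free -> assigned | voices=[82 61 87 73]
Op 5: note_on(77): all voices busy, STEAL voice 0 (pitch 82, oldest) -> assign | voices=[77 61 87 73]
Op 6: note_off(77): free voice 0 | voices=[- 61 87 73]
Op 7: note_off(87): free voice 2 | voices=[- 61 - 73]
Op 8: note_on(88): voice 0 is free -> assigned | voices=[88 61 - 73]

Answer: 0 1 2 0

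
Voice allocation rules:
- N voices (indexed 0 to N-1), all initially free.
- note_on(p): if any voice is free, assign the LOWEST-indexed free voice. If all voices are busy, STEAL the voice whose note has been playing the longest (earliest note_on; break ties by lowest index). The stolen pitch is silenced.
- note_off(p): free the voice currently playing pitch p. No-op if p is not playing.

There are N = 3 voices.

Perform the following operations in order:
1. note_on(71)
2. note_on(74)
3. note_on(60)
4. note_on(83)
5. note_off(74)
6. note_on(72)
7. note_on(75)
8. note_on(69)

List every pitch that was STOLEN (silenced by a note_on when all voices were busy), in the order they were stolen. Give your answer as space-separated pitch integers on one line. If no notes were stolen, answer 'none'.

Answer: 71 60 83

Derivation:
Op 1: note_on(71): voice 0 is free -> assigned | voices=[71 - -]
Op 2: note_on(74): voice 1 is free -> assigned | voices=[71 74 -]
Op 3: note_on(60): voice 2 is free -> assigned | voices=[71 74 60]
Op 4: note_on(83): all voices busy, STEAL voice 0 (pitch 71, oldest) -> assign | voices=[83 74 60]
Op 5: note_off(74): free voice 1 | voices=[83 - 60]
Op 6: note_on(72): voice 1 is free -> assigned | voices=[83 72 60]
Op 7: note_on(75): all voices busy, STEAL voice 2 (pitch 60, oldest) -> assign | voices=[83 72 75]
Op 8: note_on(69): all voices busy, STEAL voice 0 (pitch 83, oldest) -> assign | voices=[69 72 75]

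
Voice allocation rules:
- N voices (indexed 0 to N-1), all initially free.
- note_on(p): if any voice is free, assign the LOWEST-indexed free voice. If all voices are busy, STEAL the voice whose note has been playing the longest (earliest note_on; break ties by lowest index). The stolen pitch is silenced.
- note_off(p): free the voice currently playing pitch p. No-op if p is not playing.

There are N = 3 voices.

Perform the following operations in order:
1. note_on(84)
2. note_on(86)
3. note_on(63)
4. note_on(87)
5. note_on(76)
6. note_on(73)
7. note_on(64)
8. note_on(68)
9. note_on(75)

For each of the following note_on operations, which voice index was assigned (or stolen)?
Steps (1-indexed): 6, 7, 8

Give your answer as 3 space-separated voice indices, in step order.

Op 1: note_on(84): voice 0 is free -> assigned | voices=[84 - -]
Op 2: note_on(86): voice 1 is free -> assigned | voices=[84 86 -]
Op 3: note_on(63): voice 2 is free -> assigned | voices=[84 86 63]
Op 4: note_on(87): all voices busy, STEAL voice 0 (pitch 84, oldest) -> assign | voices=[87 86 63]
Op 5: note_on(76): all voices busy, STEAL voice 1 (pitch 86, oldest) -> assign | voices=[87 76 63]
Op 6: note_on(73): all voices busy, STEAL voice 2 (pitch 63, oldest) -> assign | voices=[87 76 73]
Op 7: note_on(64): all voices busy, STEAL voice 0 (pitch 87, oldest) -> assign | voices=[64 76 73]
Op 8: note_on(68): all voices busy, STEAL voice 1 (pitch 76, oldest) -> assign | voices=[64 68 73]
Op 9: note_on(75): all voices busy, STEAL voice 2 (pitch 73, oldest) -> assign | voices=[64 68 75]

Answer: 2 0 1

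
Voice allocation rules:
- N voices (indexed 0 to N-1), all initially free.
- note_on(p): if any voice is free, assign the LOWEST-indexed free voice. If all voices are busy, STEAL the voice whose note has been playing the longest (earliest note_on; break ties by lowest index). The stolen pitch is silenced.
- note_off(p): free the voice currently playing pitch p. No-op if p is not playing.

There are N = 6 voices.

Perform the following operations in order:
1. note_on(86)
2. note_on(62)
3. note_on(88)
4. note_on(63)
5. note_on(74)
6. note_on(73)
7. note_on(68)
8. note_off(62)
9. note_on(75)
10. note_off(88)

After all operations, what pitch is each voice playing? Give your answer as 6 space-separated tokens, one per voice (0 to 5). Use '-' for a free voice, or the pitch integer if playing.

Op 1: note_on(86): voice 0 is free -> assigned | voices=[86 - - - - -]
Op 2: note_on(62): voice 1 is free -> assigned | voices=[86 62 - - - -]
Op 3: note_on(88): voice 2 is free -> assigned | voices=[86 62 88 - - -]
Op 4: note_on(63): voice 3 is free -> assigned | voices=[86 62 88 63 - -]
Op 5: note_on(74): voice 4 is free -> assigned | voices=[86 62 88 63 74 -]
Op 6: note_on(73): voice 5 is free -> assigned | voices=[86 62 88 63 74 73]
Op 7: note_on(68): all voices busy, STEAL voice 0 (pitch 86, oldest) -> assign | voices=[68 62 88 63 74 73]
Op 8: note_off(62): free voice 1 | voices=[68 - 88 63 74 73]
Op 9: note_on(75): voice 1 is free -> assigned | voices=[68 75 88 63 74 73]
Op 10: note_off(88): free voice 2 | voices=[68 75 - 63 74 73]

Answer: 68 75 - 63 74 73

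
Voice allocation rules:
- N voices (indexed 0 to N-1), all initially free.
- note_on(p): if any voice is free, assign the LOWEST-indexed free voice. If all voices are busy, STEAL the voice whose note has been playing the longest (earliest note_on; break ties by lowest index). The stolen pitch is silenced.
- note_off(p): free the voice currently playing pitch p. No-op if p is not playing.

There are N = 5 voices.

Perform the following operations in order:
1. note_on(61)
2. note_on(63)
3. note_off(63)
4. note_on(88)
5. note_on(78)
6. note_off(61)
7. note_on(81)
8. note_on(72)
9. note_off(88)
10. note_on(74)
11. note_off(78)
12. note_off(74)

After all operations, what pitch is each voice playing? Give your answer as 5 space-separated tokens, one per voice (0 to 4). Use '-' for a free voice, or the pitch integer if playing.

Answer: 81 - - 72 -

Derivation:
Op 1: note_on(61): voice 0 is free -> assigned | voices=[61 - - - -]
Op 2: note_on(63): voice 1 is free -> assigned | voices=[61 63 - - -]
Op 3: note_off(63): free voice 1 | voices=[61 - - - -]
Op 4: note_on(88): voice 1 is free -> assigned | voices=[61 88 - - -]
Op 5: note_on(78): voice 2 is free -> assigned | voices=[61 88 78 - -]
Op 6: note_off(61): free voice 0 | voices=[- 88 78 - -]
Op 7: note_on(81): voice 0 is free -> assigned | voices=[81 88 78 - -]
Op 8: note_on(72): voice 3 is free -> assigned | voices=[81 88 78 72 -]
Op 9: note_off(88): free voice 1 | voices=[81 - 78 72 -]
Op 10: note_on(74): voice 1 is free -> assigned | voices=[81 74 78 72 -]
Op 11: note_off(78): free voice 2 | voices=[81 74 - 72 -]
Op 12: note_off(74): free voice 1 | voices=[81 - - 72 -]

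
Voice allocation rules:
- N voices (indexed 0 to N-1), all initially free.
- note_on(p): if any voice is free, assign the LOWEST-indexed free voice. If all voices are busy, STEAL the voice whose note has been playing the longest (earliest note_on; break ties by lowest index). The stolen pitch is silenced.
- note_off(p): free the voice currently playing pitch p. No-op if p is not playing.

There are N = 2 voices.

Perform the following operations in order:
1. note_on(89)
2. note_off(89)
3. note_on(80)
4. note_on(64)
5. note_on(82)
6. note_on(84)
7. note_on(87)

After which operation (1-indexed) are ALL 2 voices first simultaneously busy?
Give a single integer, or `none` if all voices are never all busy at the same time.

Answer: 4

Derivation:
Op 1: note_on(89): voice 0 is free -> assigned | voices=[89 -]
Op 2: note_off(89): free voice 0 | voices=[- -]
Op 3: note_on(80): voice 0 is free -> assigned | voices=[80 -]
Op 4: note_on(64): voice 1 is free -> assigned | voices=[80 64]
Op 5: note_on(82): all voices busy, STEAL voice 0 (pitch 80, oldest) -> assign | voices=[82 64]
Op 6: note_on(84): all voices busy, STEAL voice 1 (pitch 64, oldest) -> assign | voices=[82 84]
Op 7: note_on(87): all voices busy, STEAL voice 0 (pitch 82, oldest) -> assign | voices=[87 84]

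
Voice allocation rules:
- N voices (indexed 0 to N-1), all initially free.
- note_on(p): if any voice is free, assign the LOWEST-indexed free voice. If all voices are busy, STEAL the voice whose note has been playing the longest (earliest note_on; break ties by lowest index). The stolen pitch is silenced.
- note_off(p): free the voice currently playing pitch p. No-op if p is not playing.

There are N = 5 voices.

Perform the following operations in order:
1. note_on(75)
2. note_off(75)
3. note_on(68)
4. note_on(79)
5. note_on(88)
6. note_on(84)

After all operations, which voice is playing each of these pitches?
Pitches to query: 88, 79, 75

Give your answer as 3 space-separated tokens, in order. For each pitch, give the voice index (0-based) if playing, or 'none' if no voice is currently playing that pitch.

Op 1: note_on(75): voice 0 is free -> assigned | voices=[75 - - - -]
Op 2: note_off(75): free voice 0 | voices=[- - - - -]
Op 3: note_on(68): voice 0 is free -> assigned | voices=[68 - - - -]
Op 4: note_on(79): voice 1 is free -> assigned | voices=[68 79 - - -]
Op 5: note_on(88): voice 2 is free -> assigned | voices=[68 79 88 - -]
Op 6: note_on(84): voice 3 is free -> assigned | voices=[68 79 88 84 -]

Answer: 2 1 none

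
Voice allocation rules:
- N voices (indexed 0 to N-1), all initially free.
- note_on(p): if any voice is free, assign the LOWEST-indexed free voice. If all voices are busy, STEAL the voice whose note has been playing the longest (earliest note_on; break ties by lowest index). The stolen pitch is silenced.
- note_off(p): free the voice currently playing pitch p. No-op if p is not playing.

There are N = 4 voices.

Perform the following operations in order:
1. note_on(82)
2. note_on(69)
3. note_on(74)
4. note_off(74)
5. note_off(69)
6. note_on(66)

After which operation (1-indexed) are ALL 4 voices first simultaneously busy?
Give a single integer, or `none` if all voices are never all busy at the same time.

Op 1: note_on(82): voice 0 is free -> assigned | voices=[82 - - -]
Op 2: note_on(69): voice 1 is free -> assigned | voices=[82 69 - -]
Op 3: note_on(74): voice 2 is free -> assigned | voices=[82 69 74 -]
Op 4: note_off(74): free voice 2 | voices=[82 69 - -]
Op 5: note_off(69): free voice 1 | voices=[82 - - -]
Op 6: note_on(66): voice 1 is free -> assigned | voices=[82 66 - -]

Answer: none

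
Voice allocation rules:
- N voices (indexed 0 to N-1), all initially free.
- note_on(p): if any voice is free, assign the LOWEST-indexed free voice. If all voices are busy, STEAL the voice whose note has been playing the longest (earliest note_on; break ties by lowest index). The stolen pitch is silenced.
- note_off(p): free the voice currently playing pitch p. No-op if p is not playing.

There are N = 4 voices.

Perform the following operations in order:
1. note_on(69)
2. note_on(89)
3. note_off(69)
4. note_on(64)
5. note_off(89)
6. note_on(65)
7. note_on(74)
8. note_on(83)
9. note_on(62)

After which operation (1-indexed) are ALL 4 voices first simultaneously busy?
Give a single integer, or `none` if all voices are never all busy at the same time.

Answer: 8

Derivation:
Op 1: note_on(69): voice 0 is free -> assigned | voices=[69 - - -]
Op 2: note_on(89): voice 1 is free -> assigned | voices=[69 89 - -]
Op 3: note_off(69): free voice 0 | voices=[- 89 - -]
Op 4: note_on(64): voice 0 is free -> assigned | voices=[64 89 - -]
Op 5: note_off(89): free voice 1 | voices=[64 - - -]
Op 6: note_on(65): voice 1 is free -> assigned | voices=[64 65 - -]
Op 7: note_on(74): voice 2 is free -> assigned | voices=[64 65 74 -]
Op 8: note_on(83): voice 3 is free -> assigned | voices=[64 65 74 83]
Op 9: note_on(62): all voices busy, STEAL voice 0 (pitch 64, oldest) -> assign | voices=[62 65 74 83]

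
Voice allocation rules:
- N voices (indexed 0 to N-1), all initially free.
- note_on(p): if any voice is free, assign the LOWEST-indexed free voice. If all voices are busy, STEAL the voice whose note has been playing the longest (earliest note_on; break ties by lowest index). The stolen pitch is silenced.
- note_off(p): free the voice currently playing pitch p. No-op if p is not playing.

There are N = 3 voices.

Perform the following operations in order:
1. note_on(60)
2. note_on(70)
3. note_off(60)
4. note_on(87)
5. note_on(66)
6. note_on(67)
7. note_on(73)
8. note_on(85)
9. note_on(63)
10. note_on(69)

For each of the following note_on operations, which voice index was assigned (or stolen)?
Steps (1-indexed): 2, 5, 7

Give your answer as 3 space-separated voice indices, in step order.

Op 1: note_on(60): voice 0 is free -> assigned | voices=[60 - -]
Op 2: note_on(70): voice 1 is free -> assigned | voices=[60 70 -]
Op 3: note_off(60): free voice 0 | voices=[- 70 -]
Op 4: note_on(87): voice 0 is free -> assigned | voices=[87 70 -]
Op 5: note_on(66): voice 2 is free -> assigned | voices=[87 70 66]
Op 6: note_on(67): all voices busy, STEAL voice 1 (pitch 70, oldest) -> assign | voices=[87 67 66]
Op 7: note_on(73): all voices busy, STEAL voice 0 (pitch 87, oldest) -> assign | voices=[73 67 66]
Op 8: note_on(85): all voices busy, STEAL voice 2 (pitch 66, oldest) -> assign | voices=[73 67 85]
Op 9: note_on(63): all voices busy, STEAL voice 1 (pitch 67, oldest) -> assign | voices=[73 63 85]
Op 10: note_on(69): all voices busy, STEAL voice 0 (pitch 73, oldest) -> assign | voices=[69 63 85]

Answer: 1 2 0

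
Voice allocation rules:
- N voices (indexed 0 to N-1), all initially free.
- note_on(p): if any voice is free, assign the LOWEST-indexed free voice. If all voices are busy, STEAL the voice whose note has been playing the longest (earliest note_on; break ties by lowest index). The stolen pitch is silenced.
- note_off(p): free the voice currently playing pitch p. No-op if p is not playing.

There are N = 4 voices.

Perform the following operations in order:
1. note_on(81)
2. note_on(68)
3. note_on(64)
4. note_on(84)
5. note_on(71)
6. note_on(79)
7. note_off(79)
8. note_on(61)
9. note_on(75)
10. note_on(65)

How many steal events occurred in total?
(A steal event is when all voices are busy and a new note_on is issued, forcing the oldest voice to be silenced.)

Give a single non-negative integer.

Answer: 4

Derivation:
Op 1: note_on(81): voice 0 is free -> assigned | voices=[81 - - -]
Op 2: note_on(68): voice 1 is free -> assigned | voices=[81 68 - -]
Op 3: note_on(64): voice 2 is free -> assigned | voices=[81 68 64 -]
Op 4: note_on(84): voice 3 is free -> assigned | voices=[81 68 64 84]
Op 5: note_on(71): all voices busy, STEAL voice 0 (pitch 81, oldest) -> assign | voices=[71 68 64 84]
Op 6: note_on(79): all voices busy, STEAL voice 1 (pitch 68, oldest) -> assign | voices=[71 79 64 84]
Op 7: note_off(79): free voice 1 | voices=[71 - 64 84]
Op 8: note_on(61): voice 1 is free -> assigned | voices=[71 61 64 84]
Op 9: note_on(75): all voices busy, STEAL voice 2 (pitch 64, oldest) -> assign | voices=[71 61 75 84]
Op 10: note_on(65): all voices busy, STEAL voice 3 (pitch 84, oldest) -> assign | voices=[71 61 75 65]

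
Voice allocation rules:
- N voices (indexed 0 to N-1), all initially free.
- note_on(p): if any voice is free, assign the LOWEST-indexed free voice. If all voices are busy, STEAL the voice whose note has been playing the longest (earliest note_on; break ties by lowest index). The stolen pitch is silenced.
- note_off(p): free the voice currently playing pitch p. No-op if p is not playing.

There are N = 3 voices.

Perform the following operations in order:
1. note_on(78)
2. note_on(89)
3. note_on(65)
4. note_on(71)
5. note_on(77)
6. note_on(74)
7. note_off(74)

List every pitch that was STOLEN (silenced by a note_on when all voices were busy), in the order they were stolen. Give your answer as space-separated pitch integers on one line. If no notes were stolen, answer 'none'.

Op 1: note_on(78): voice 0 is free -> assigned | voices=[78 - -]
Op 2: note_on(89): voice 1 is free -> assigned | voices=[78 89 -]
Op 3: note_on(65): voice 2 is free -> assigned | voices=[78 89 65]
Op 4: note_on(71): all voices busy, STEAL voice 0 (pitch 78, oldest) -> assign | voices=[71 89 65]
Op 5: note_on(77): all voices busy, STEAL voice 1 (pitch 89, oldest) -> assign | voices=[71 77 65]
Op 6: note_on(74): all voices busy, STEAL voice 2 (pitch 65, oldest) -> assign | voices=[71 77 74]
Op 7: note_off(74): free voice 2 | voices=[71 77 -]

Answer: 78 89 65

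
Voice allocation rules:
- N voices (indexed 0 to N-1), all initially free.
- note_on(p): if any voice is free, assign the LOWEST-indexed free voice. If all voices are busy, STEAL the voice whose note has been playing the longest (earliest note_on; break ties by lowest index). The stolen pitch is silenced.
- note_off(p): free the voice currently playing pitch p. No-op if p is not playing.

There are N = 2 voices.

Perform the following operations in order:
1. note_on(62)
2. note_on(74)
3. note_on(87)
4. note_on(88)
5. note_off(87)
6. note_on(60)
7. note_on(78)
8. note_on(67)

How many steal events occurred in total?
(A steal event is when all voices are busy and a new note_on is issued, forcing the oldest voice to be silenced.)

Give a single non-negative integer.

Answer: 4

Derivation:
Op 1: note_on(62): voice 0 is free -> assigned | voices=[62 -]
Op 2: note_on(74): voice 1 is free -> assigned | voices=[62 74]
Op 3: note_on(87): all voices busy, STEAL voice 0 (pitch 62, oldest) -> assign | voices=[87 74]
Op 4: note_on(88): all voices busy, STEAL voice 1 (pitch 74, oldest) -> assign | voices=[87 88]
Op 5: note_off(87): free voice 0 | voices=[- 88]
Op 6: note_on(60): voice 0 is free -> assigned | voices=[60 88]
Op 7: note_on(78): all voices busy, STEAL voice 1 (pitch 88, oldest) -> assign | voices=[60 78]
Op 8: note_on(67): all voices busy, STEAL voice 0 (pitch 60, oldest) -> assign | voices=[67 78]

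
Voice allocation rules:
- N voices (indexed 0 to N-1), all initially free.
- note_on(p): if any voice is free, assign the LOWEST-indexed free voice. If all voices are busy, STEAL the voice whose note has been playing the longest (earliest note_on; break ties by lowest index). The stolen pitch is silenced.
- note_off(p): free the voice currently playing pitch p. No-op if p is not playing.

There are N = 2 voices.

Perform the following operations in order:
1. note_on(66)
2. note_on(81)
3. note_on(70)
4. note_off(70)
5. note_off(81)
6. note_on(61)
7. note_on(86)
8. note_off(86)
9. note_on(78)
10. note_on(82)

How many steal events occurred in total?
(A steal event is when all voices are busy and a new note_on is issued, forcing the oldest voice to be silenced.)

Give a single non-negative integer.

Answer: 2

Derivation:
Op 1: note_on(66): voice 0 is free -> assigned | voices=[66 -]
Op 2: note_on(81): voice 1 is free -> assigned | voices=[66 81]
Op 3: note_on(70): all voices busy, STEAL voice 0 (pitch 66, oldest) -> assign | voices=[70 81]
Op 4: note_off(70): free voice 0 | voices=[- 81]
Op 5: note_off(81): free voice 1 | voices=[- -]
Op 6: note_on(61): voice 0 is free -> assigned | voices=[61 -]
Op 7: note_on(86): voice 1 is free -> assigned | voices=[61 86]
Op 8: note_off(86): free voice 1 | voices=[61 -]
Op 9: note_on(78): voice 1 is free -> assigned | voices=[61 78]
Op 10: note_on(82): all voices busy, STEAL voice 0 (pitch 61, oldest) -> assign | voices=[82 78]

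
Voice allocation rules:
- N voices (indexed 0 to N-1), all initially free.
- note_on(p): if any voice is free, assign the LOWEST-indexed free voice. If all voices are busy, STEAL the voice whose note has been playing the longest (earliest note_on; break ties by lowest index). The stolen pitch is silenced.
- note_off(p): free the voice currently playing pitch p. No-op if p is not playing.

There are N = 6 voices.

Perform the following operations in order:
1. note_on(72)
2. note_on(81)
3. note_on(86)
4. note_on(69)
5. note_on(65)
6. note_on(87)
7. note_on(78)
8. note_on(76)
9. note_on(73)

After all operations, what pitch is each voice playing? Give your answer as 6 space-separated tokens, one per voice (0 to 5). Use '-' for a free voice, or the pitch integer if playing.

Op 1: note_on(72): voice 0 is free -> assigned | voices=[72 - - - - -]
Op 2: note_on(81): voice 1 is free -> assigned | voices=[72 81 - - - -]
Op 3: note_on(86): voice 2 is free -> assigned | voices=[72 81 86 - - -]
Op 4: note_on(69): voice 3 is free -> assigned | voices=[72 81 86 69 - -]
Op 5: note_on(65): voice 4 is free -> assigned | voices=[72 81 86 69 65 -]
Op 6: note_on(87): voice 5 is free -> assigned | voices=[72 81 86 69 65 87]
Op 7: note_on(78): all voices busy, STEAL voice 0 (pitch 72, oldest) -> assign | voices=[78 81 86 69 65 87]
Op 8: note_on(76): all voices busy, STEAL voice 1 (pitch 81, oldest) -> assign | voices=[78 76 86 69 65 87]
Op 9: note_on(73): all voices busy, STEAL voice 2 (pitch 86, oldest) -> assign | voices=[78 76 73 69 65 87]

Answer: 78 76 73 69 65 87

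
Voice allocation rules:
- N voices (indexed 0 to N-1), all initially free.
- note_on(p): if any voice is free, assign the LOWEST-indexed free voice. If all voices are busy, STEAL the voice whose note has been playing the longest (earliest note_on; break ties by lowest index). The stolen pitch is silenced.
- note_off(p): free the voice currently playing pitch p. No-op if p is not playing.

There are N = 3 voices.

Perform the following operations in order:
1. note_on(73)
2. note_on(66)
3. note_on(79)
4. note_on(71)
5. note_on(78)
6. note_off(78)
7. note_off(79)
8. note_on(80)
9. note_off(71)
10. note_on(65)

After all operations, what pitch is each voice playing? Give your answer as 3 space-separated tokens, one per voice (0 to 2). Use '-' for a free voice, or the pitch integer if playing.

Answer: 65 80 -

Derivation:
Op 1: note_on(73): voice 0 is free -> assigned | voices=[73 - -]
Op 2: note_on(66): voice 1 is free -> assigned | voices=[73 66 -]
Op 3: note_on(79): voice 2 is free -> assigned | voices=[73 66 79]
Op 4: note_on(71): all voices busy, STEAL voice 0 (pitch 73, oldest) -> assign | voices=[71 66 79]
Op 5: note_on(78): all voices busy, STEAL voice 1 (pitch 66, oldest) -> assign | voices=[71 78 79]
Op 6: note_off(78): free voice 1 | voices=[71 - 79]
Op 7: note_off(79): free voice 2 | voices=[71 - -]
Op 8: note_on(80): voice 1 is free -> assigned | voices=[71 80 -]
Op 9: note_off(71): free voice 0 | voices=[- 80 -]
Op 10: note_on(65): voice 0 is free -> assigned | voices=[65 80 -]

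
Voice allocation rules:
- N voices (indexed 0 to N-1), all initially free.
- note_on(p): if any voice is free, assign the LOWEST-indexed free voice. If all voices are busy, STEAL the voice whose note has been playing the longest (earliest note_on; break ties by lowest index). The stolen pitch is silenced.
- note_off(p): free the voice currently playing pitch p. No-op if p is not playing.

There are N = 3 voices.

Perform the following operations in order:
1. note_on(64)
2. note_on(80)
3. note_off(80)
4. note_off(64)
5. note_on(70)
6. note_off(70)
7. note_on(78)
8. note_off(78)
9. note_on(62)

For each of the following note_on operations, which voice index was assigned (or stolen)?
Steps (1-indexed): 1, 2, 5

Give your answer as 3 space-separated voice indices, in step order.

Answer: 0 1 0

Derivation:
Op 1: note_on(64): voice 0 is free -> assigned | voices=[64 - -]
Op 2: note_on(80): voice 1 is free -> assigned | voices=[64 80 -]
Op 3: note_off(80): free voice 1 | voices=[64 - -]
Op 4: note_off(64): free voice 0 | voices=[- - -]
Op 5: note_on(70): voice 0 is free -> assigned | voices=[70 - -]
Op 6: note_off(70): free voice 0 | voices=[- - -]
Op 7: note_on(78): voice 0 is free -> assigned | voices=[78 - -]
Op 8: note_off(78): free voice 0 | voices=[- - -]
Op 9: note_on(62): voice 0 is free -> assigned | voices=[62 - -]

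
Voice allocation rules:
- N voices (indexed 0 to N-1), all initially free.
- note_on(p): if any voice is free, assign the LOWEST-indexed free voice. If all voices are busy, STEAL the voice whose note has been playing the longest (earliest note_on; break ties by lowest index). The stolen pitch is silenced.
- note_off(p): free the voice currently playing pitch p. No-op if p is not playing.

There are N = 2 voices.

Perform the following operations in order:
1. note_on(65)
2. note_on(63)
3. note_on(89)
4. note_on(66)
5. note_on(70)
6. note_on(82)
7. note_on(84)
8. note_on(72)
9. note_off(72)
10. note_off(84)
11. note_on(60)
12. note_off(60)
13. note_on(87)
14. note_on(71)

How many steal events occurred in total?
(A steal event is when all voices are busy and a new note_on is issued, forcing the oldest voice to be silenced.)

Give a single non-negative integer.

Answer: 6

Derivation:
Op 1: note_on(65): voice 0 is free -> assigned | voices=[65 -]
Op 2: note_on(63): voice 1 is free -> assigned | voices=[65 63]
Op 3: note_on(89): all voices busy, STEAL voice 0 (pitch 65, oldest) -> assign | voices=[89 63]
Op 4: note_on(66): all voices busy, STEAL voice 1 (pitch 63, oldest) -> assign | voices=[89 66]
Op 5: note_on(70): all voices busy, STEAL voice 0 (pitch 89, oldest) -> assign | voices=[70 66]
Op 6: note_on(82): all voices busy, STEAL voice 1 (pitch 66, oldest) -> assign | voices=[70 82]
Op 7: note_on(84): all voices busy, STEAL voice 0 (pitch 70, oldest) -> assign | voices=[84 82]
Op 8: note_on(72): all voices busy, STEAL voice 1 (pitch 82, oldest) -> assign | voices=[84 72]
Op 9: note_off(72): free voice 1 | voices=[84 -]
Op 10: note_off(84): free voice 0 | voices=[- -]
Op 11: note_on(60): voice 0 is free -> assigned | voices=[60 -]
Op 12: note_off(60): free voice 0 | voices=[- -]
Op 13: note_on(87): voice 0 is free -> assigned | voices=[87 -]
Op 14: note_on(71): voice 1 is free -> assigned | voices=[87 71]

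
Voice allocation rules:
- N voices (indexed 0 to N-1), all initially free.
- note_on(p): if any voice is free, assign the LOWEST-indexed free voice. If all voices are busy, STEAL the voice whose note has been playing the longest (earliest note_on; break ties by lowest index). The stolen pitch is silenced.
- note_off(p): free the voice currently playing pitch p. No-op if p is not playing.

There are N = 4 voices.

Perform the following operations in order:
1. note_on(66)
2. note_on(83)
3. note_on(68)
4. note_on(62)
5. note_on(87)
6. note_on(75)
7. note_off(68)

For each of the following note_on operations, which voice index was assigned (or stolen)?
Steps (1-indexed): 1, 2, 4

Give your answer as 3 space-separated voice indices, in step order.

Answer: 0 1 3

Derivation:
Op 1: note_on(66): voice 0 is free -> assigned | voices=[66 - - -]
Op 2: note_on(83): voice 1 is free -> assigned | voices=[66 83 - -]
Op 3: note_on(68): voice 2 is free -> assigned | voices=[66 83 68 -]
Op 4: note_on(62): voice 3 is free -> assigned | voices=[66 83 68 62]
Op 5: note_on(87): all voices busy, STEAL voice 0 (pitch 66, oldest) -> assign | voices=[87 83 68 62]
Op 6: note_on(75): all voices busy, STEAL voice 1 (pitch 83, oldest) -> assign | voices=[87 75 68 62]
Op 7: note_off(68): free voice 2 | voices=[87 75 - 62]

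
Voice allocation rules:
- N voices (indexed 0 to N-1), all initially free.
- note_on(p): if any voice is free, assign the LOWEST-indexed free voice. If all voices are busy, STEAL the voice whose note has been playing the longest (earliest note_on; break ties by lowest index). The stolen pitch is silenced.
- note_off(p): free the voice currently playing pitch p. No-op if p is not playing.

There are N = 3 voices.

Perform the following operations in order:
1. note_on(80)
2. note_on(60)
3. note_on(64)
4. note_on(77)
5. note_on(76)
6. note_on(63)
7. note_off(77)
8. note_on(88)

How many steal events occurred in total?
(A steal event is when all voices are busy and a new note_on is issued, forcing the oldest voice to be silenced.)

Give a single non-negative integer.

Answer: 3

Derivation:
Op 1: note_on(80): voice 0 is free -> assigned | voices=[80 - -]
Op 2: note_on(60): voice 1 is free -> assigned | voices=[80 60 -]
Op 3: note_on(64): voice 2 is free -> assigned | voices=[80 60 64]
Op 4: note_on(77): all voices busy, STEAL voice 0 (pitch 80, oldest) -> assign | voices=[77 60 64]
Op 5: note_on(76): all voices busy, STEAL voice 1 (pitch 60, oldest) -> assign | voices=[77 76 64]
Op 6: note_on(63): all voices busy, STEAL voice 2 (pitch 64, oldest) -> assign | voices=[77 76 63]
Op 7: note_off(77): free voice 0 | voices=[- 76 63]
Op 8: note_on(88): voice 0 is free -> assigned | voices=[88 76 63]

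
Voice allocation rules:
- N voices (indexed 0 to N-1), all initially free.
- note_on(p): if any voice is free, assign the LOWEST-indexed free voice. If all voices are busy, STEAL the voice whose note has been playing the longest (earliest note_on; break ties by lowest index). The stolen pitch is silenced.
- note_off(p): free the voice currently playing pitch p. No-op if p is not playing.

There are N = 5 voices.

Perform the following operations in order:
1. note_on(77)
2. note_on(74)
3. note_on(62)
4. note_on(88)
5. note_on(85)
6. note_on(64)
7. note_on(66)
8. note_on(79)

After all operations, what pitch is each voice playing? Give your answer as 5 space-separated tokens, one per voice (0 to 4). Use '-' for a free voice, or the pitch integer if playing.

Answer: 64 66 79 88 85

Derivation:
Op 1: note_on(77): voice 0 is free -> assigned | voices=[77 - - - -]
Op 2: note_on(74): voice 1 is free -> assigned | voices=[77 74 - - -]
Op 3: note_on(62): voice 2 is free -> assigned | voices=[77 74 62 - -]
Op 4: note_on(88): voice 3 is free -> assigned | voices=[77 74 62 88 -]
Op 5: note_on(85): voice 4 is free -> assigned | voices=[77 74 62 88 85]
Op 6: note_on(64): all voices busy, STEAL voice 0 (pitch 77, oldest) -> assign | voices=[64 74 62 88 85]
Op 7: note_on(66): all voices busy, STEAL voice 1 (pitch 74, oldest) -> assign | voices=[64 66 62 88 85]
Op 8: note_on(79): all voices busy, STEAL voice 2 (pitch 62, oldest) -> assign | voices=[64 66 79 88 85]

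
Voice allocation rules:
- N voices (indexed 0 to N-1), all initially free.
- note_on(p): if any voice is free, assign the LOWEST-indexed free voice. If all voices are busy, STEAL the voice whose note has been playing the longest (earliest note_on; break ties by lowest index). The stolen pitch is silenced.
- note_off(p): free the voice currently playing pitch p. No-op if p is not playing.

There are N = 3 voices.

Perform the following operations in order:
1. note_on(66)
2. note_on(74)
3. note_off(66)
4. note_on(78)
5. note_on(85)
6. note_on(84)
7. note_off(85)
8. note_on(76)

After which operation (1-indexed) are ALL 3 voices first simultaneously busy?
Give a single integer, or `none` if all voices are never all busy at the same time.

Op 1: note_on(66): voice 0 is free -> assigned | voices=[66 - -]
Op 2: note_on(74): voice 1 is free -> assigned | voices=[66 74 -]
Op 3: note_off(66): free voice 0 | voices=[- 74 -]
Op 4: note_on(78): voice 0 is free -> assigned | voices=[78 74 -]
Op 5: note_on(85): voice 2 is free -> assigned | voices=[78 74 85]
Op 6: note_on(84): all voices busy, STEAL voice 1 (pitch 74, oldest) -> assign | voices=[78 84 85]
Op 7: note_off(85): free voice 2 | voices=[78 84 -]
Op 8: note_on(76): voice 2 is free -> assigned | voices=[78 84 76]

Answer: 5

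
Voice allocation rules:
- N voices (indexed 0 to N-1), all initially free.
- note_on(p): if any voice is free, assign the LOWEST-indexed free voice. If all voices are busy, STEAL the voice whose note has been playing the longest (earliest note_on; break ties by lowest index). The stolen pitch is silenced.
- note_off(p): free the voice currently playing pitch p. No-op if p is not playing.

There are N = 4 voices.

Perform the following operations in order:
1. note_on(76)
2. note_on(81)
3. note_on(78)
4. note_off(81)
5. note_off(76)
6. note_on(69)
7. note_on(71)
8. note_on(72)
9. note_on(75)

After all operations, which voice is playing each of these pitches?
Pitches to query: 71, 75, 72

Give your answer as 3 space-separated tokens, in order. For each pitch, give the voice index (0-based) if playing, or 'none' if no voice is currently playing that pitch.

Answer: 1 2 3

Derivation:
Op 1: note_on(76): voice 0 is free -> assigned | voices=[76 - - -]
Op 2: note_on(81): voice 1 is free -> assigned | voices=[76 81 - -]
Op 3: note_on(78): voice 2 is free -> assigned | voices=[76 81 78 -]
Op 4: note_off(81): free voice 1 | voices=[76 - 78 -]
Op 5: note_off(76): free voice 0 | voices=[- - 78 -]
Op 6: note_on(69): voice 0 is free -> assigned | voices=[69 - 78 -]
Op 7: note_on(71): voice 1 is free -> assigned | voices=[69 71 78 -]
Op 8: note_on(72): voice 3 is free -> assigned | voices=[69 71 78 72]
Op 9: note_on(75): all voices busy, STEAL voice 2 (pitch 78, oldest) -> assign | voices=[69 71 75 72]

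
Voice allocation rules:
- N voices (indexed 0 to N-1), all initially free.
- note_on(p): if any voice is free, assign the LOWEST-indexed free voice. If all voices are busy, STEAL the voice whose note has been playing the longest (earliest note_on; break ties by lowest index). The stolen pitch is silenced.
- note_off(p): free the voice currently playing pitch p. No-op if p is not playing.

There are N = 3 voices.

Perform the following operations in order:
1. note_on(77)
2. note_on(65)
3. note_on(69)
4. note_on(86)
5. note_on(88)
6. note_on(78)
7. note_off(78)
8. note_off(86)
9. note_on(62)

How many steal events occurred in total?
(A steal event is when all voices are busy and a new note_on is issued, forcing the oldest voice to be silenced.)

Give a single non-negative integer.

Answer: 3

Derivation:
Op 1: note_on(77): voice 0 is free -> assigned | voices=[77 - -]
Op 2: note_on(65): voice 1 is free -> assigned | voices=[77 65 -]
Op 3: note_on(69): voice 2 is free -> assigned | voices=[77 65 69]
Op 4: note_on(86): all voices busy, STEAL voice 0 (pitch 77, oldest) -> assign | voices=[86 65 69]
Op 5: note_on(88): all voices busy, STEAL voice 1 (pitch 65, oldest) -> assign | voices=[86 88 69]
Op 6: note_on(78): all voices busy, STEAL voice 2 (pitch 69, oldest) -> assign | voices=[86 88 78]
Op 7: note_off(78): free voice 2 | voices=[86 88 -]
Op 8: note_off(86): free voice 0 | voices=[- 88 -]
Op 9: note_on(62): voice 0 is free -> assigned | voices=[62 88 -]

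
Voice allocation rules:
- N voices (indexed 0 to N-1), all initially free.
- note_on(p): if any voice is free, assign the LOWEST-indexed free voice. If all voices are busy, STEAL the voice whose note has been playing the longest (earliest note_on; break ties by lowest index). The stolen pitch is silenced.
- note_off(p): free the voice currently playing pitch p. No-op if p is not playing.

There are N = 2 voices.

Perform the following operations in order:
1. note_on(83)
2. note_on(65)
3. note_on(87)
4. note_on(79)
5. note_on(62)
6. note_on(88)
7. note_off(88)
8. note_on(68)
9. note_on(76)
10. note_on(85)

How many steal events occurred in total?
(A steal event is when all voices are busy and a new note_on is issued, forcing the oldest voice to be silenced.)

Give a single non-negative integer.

Answer: 6

Derivation:
Op 1: note_on(83): voice 0 is free -> assigned | voices=[83 -]
Op 2: note_on(65): voice 1 is free -> assigned | voices=[83 65]
Op 3: note_on(87): all voices busy, STEAL voice 0 (pitch 83, oldest) -> assign | voices=[87 65]
Op 4: note_on(79): all voices busy, STEAL voice 1 (pitch 65, oldest) -> assign | voices=[87 79]
Op 5: note_on(62): all voices busy, STEAL voice 0 (pitch 87, oldest) -> assign | voices=[62 79]
Op 6: note_on(88): all voices busy, STEAL voice 1 (pitch 79, oldest) -> assign | voices=[62 88]
Op 7: note_off(88): free voice 1 | voices=[62 -]
Op 8: note_on(68): voice 1 is free -> assigned | voices=[62 68]
Op 9: note_on(76): all voices busy, STEAL voice 0 (pitch 62, oldest) -> assign | voices=[76 68]
Op 10: note_on(85): all voices busy, STEAL voice 1 (pitch 68, oldest) -> assign | voices=[76 85]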